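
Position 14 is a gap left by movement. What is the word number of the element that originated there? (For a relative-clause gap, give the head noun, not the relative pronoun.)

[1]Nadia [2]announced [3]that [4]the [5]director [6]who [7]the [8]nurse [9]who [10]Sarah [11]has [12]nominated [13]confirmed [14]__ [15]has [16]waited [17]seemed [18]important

5

The gap at 14 is the subject of "waited", inside a relative clause.
The relative pronoun is "who" (word 6); it is bound by the head noun immediately before it.
Its filler is the head noun "director", at word 5.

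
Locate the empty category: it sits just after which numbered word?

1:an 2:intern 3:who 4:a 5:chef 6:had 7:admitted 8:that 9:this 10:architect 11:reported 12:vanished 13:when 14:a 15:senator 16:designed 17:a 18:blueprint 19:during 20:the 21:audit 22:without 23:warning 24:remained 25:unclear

The displaced element is "an intern" (word 2).
It is linked across 2 clause boundaries (that → Ø).
It functions as the subject of "vanished", so the gap sits immediately after word 11 ("reported").
Base order: A chef had admitted that this architect reported an intern vanished when a senator designed a blueprint during the audit without warning.

11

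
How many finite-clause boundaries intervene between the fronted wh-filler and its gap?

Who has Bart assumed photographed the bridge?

1

"who" is extracted from the subject of "photographed".
Boundaries crossed, outermost first: [Ø] — 1 in total.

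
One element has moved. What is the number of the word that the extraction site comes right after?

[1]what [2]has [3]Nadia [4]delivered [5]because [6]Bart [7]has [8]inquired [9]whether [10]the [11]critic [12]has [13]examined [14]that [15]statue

4

The displaced element is "what" (word 1).
It functions as the direct object of "delivered", so the gap sits immediately after word 4 ("delivered").
Base order: Nadia has delivered what because Bart has inquired whether the critic has examined that statue.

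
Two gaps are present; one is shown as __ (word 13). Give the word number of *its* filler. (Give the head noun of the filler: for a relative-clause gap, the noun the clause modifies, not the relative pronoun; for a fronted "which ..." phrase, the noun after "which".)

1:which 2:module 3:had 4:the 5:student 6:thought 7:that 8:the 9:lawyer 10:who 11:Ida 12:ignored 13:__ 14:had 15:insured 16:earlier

9

The marked gap is inside the relative clause, the direct object of "ignored".
Its filler is the head noun "lawyer" (via "who"), at word 9.
(The other dependency links word 2 to a gap after word 15.)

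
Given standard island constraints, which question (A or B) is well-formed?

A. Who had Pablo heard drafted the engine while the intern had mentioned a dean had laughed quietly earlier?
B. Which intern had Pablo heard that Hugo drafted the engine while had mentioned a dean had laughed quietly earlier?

A

In B, the wh-phrase is extracted from inside an adjunct island (introduced by "while"), which blocks movement.
In A, the extraction path crosses only that-complement boundaries, which are transparent.
So A is grammatical.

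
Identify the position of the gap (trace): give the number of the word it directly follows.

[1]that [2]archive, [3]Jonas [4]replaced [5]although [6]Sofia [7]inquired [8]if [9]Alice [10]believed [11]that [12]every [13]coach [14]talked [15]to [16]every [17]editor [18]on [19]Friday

The displaced element is "that archive" (word 2).
It functions as the direct object of "replaced", so the gap sits immediately after word 4 ("replaced").
Base order: Jonas replaced that archive although Sofia inquired if Alice believed that every coach talked to every editor on Friday.

4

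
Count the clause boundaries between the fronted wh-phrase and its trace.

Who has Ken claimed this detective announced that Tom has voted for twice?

2

"who" is extracted from the PP object of "voted".
Boundaries crossed, outermost first: [Ø], [that] — 2 in total.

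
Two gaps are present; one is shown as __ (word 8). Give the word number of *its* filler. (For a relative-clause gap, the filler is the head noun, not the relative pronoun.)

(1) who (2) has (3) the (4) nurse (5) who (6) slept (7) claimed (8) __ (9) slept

1

The marked gap is the subject of "slept".
Its filler is the fronted wh-phrase "who", at word 1.
(The other dependency links word 4 to a gap after word 5.)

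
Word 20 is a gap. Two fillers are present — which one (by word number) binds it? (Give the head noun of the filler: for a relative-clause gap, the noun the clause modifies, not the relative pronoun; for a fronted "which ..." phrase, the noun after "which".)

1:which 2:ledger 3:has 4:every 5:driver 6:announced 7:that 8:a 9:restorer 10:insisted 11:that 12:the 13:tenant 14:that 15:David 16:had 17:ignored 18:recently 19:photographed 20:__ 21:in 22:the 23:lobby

2

The marked gap is the direct object of "photographed".
Its filler is the fronted wh-phrase "which ledger", at word 2.
(The other dependency links word 13 to a gap after word 17.)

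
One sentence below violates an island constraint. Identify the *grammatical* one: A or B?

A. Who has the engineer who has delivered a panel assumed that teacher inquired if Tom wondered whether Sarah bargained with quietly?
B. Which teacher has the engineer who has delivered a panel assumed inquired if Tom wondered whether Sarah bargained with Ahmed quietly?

B

In A, the wh-phrase is extracted from inside a wh-island (introduced by "if"), which blocks movement.
In B, the extraction path crosses only that-complement boundaries, which are transparent.
So B is grammatical.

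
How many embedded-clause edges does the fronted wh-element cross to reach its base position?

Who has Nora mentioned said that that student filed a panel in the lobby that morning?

"who" is extracted from the subject of "said".
Boundaries crossed, outermost first: [Ø] — 1 in total.

1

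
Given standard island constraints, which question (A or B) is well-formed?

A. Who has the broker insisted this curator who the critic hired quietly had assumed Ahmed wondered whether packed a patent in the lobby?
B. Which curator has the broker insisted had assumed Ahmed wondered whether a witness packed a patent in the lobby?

In A, the wh-phrase is extracted from inside a wh-island (introduced by "whether"), which blocks movement.
In B, the extraction path crosses only that-complement boundaries, which are transparent.
So B is grammatical.

B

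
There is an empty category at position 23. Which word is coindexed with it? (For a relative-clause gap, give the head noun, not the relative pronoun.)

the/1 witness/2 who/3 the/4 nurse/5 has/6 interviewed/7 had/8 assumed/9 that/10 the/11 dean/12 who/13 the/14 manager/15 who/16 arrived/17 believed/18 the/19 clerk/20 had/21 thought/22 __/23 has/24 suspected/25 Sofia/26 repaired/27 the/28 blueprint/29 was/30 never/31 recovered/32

12

The gap at 23 is the subject of "suspected", inside a relative clause.
The relative pronoun is "who" (word 13); it is bound by the head noun immediately before it.
Its filler is the head noun "dean", at word 12.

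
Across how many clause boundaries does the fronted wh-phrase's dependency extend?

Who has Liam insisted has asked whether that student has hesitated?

"who" is extracted from the subject of "asked".
Boundaries crossed, outermost first: [Ø] — 1 in total.

1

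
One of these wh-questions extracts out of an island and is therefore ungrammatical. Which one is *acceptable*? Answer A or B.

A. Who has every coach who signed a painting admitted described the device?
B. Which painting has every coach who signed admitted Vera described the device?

A

In B, the wh-phrase is extracted from inside a complex-NP island (relative clause) (introduced by "who"), which blocks movement.
In A, the extraction path crosses only that-complement boundaries, which are transparent.
So A is grammatical.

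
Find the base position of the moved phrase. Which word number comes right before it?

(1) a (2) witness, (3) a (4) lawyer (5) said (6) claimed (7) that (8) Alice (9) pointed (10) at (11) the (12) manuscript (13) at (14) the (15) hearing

The displaced element is "a witness" (word 2).
It is linked across 1 clause boundary (Ø).
It functions as the subject of "claimed", so the gap sits immediately after word 5 ("said").
Base order: A lawyer said that a witness claimed that Alice pointed at the manuscript at the hearing.

5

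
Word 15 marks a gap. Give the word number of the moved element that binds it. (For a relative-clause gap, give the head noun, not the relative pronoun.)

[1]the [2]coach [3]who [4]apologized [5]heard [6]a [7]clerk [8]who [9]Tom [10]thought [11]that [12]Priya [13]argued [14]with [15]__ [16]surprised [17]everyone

The gap at 15 is the prepositional object of "argued", inside a relative clause.
The relative pronoun is "who" (word 8); it is bound by the head noun immediately before it.
Its filler is the head noun "clerk", at word 7.

7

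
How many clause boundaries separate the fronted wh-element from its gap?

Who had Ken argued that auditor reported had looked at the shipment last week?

2

"who" is extracted from the subject of "looked".
Boundaries crossed, outermost first: [Ø], [Ø] — 2 in total.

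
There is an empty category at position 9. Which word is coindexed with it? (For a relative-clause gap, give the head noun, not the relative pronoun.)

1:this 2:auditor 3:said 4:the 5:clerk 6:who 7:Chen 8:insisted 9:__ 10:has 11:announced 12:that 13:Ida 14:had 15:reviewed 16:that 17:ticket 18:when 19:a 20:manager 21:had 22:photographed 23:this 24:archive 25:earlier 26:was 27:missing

5

The gap at 9 is the subject of "announced", inside a relative clause.
The relative pronoun is "who" (word 6); it is bound by the head noun immediately before it.
Its filler is the head noun "clerk", at word 5.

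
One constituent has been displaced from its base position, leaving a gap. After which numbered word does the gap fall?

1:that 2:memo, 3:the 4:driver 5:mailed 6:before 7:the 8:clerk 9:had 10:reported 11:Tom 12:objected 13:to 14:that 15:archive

The displaced element is "that memo" (word 2).
It functions as the direct object of "mailed", so the gap sits immediately after word 5 ("mailed").
Base order: The driver mailed that memo before the clerk had reported Tom objected to that archive.

5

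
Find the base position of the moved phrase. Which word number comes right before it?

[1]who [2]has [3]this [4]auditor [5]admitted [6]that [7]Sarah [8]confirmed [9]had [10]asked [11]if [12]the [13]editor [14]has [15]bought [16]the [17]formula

8

The displaced element is "who" (word 1).
It is linked across 2 clause boundaries (that → Ø).
It functions as the subject of "asked", so the gap sits immediately after word 8 ("confirmed").
Base order: This auditor has admitted that Sarah confirmed that who had asked if the editor has bought the formula.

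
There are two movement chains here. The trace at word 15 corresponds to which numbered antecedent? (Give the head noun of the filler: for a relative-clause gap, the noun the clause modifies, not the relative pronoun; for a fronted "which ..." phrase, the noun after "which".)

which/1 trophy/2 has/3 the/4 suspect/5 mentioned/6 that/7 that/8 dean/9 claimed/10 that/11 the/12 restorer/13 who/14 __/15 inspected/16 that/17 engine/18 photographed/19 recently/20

13

The marked gap is inside the relative clause, the subject of "inspected".
Its filler is the head noun "restorer" (via "who"), at word 13.
(The other dependency links word 2 to a gap after word 19.)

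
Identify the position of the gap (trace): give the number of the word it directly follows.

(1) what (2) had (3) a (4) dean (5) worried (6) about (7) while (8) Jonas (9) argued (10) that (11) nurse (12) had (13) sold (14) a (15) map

6

The displaced element is "what" (word 1).
It functions as the object of the preposition "about" of "worried", so the gap sits immediately after word 6 ("about").
Base order: A dean had worried about what while Jonas argued that nurse had sold a map.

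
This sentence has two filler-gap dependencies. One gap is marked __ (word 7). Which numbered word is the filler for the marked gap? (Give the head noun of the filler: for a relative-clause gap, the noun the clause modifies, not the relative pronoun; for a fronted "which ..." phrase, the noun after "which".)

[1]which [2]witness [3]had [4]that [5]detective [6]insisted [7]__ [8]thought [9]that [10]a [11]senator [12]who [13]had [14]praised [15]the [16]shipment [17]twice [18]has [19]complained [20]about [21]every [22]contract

The marked gap is the subject of "thought".
Its filler is the fronted wh-phrase "which witness", at word 2.
(The other dependency links word 11 to a gap after word 12.)

2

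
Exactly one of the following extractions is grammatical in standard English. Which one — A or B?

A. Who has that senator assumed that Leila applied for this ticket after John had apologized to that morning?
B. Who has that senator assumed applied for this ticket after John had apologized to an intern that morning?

B

In A, the wh-phrase is extracted from inside an adjunct island (introduced by "after"), which blocks movement.
In B, the extraction path crosses only that-complement boundaries, which are transparent.
So B is grammatical.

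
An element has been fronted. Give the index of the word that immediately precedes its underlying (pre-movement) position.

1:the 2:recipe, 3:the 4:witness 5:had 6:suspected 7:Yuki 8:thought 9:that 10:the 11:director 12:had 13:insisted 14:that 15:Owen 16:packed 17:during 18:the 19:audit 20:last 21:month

The displaced element is "the recipe" (word 2).
It is linked across 3 clause boundaries (Ø → that → that).
It functions as the direct object of "packed", so the gap sits immediately after word 16 ("packed").
Base order: The witness had suspected Yuki thought that the director had insisted that Owen packed the recipe during the audit last month.

16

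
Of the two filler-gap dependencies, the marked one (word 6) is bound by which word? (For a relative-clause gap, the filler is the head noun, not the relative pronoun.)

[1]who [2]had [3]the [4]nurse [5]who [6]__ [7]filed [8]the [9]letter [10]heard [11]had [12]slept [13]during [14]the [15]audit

4

The marked gap is inside the relative clause, the subject of "filed".
Its filler is the head noun "nurse" (via "who"), at word 4.
(The other dependency links word 1 to a gap after word 10.)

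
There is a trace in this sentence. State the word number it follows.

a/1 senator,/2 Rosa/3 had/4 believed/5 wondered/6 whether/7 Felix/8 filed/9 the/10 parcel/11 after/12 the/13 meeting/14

5

The displaced element is "a senator" (word 2).
It is linked across 1 clause boundary (Ø).
It functions as the subject of "wondered", so the gap sits immediately after word 5 ("believed").
Base order: Rosa had believed that a senator wondered whether Felix filed the parcel after the meeting.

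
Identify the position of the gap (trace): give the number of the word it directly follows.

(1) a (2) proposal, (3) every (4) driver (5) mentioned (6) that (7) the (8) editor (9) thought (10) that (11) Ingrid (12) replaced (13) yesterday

The displaced element is "a proposal" (word 2).
It is linked across 2 clause boundaries (that → that).
It functions as the direct object of "replaced", so the gap sits immediately after word 12 ("replaced").
Base order: Every driver mentioned that the editor thought that Ingrid replaced a proposal yesterday.

12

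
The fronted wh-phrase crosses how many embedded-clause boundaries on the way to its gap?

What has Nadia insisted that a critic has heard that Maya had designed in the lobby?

2

"what" is extracted from the object of "designed".
Boundaries crossed, outermost first: [that], [that] — 2 in total.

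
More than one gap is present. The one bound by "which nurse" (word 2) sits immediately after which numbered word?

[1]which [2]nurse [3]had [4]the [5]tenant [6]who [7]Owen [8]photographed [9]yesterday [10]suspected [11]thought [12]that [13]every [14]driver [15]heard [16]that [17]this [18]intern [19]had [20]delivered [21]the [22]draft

10

The displaced element is "which nurse" (word 2).
It is linked across 1 clause boundary (Ø).
It functions as the subject of "thought", so the gap sits immediately after word 10 ("suspected").
Base order: The tenant who Owen photographed yesterday had suspected which nurse thought that every driver heard that this intern had delivered the draft.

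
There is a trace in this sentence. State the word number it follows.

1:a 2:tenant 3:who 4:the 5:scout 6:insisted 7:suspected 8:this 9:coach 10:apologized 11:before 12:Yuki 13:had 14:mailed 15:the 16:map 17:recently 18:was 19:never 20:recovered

The displaced element is "a tenant" (word 2).
It is linked across 1 clause boundary (Ø).
It functions as the subject of "suspected", so the gap sits immediately after word 6 ("insisted").
Base order: The scout insisted that a tenant suspected this coach apologized before Yuki had mailed the map recently.

6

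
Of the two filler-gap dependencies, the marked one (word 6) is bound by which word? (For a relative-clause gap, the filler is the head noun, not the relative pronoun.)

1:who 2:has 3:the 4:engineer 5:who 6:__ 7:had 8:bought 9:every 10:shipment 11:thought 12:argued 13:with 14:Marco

The marked gap is inside the relative clause, the subject of "bought".
Its filler is the head noun "engineer" (via "who"), at word 4.
(The other dependency links word 1 to a gap after word 11.)

4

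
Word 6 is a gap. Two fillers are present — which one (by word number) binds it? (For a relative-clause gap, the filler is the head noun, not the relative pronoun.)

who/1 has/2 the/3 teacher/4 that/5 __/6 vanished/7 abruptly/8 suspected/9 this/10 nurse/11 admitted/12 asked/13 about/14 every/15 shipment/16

4

The marked gap is inside the relative clause, the subject of "vanished".
Its filler is the head noun "teacher" (via "that"), at word 4.
(The other dependency links word 1 to a gap after word 12.)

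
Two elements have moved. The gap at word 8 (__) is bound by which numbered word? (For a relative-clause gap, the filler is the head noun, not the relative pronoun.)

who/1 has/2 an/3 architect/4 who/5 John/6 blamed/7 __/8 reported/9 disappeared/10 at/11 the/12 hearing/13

The marked gap is inside the relative clause, the direct object of "blamed".
Its filler is the head noun "architect" (via "who"), at word 4.
(The other dependency links word 1 to a gap after word 9.)

4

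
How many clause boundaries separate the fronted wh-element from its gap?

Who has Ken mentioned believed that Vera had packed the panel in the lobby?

"who" is extracted from the subject of "believed".
Boundaries crossed, outermost first: [Ø] — 1 in total.

1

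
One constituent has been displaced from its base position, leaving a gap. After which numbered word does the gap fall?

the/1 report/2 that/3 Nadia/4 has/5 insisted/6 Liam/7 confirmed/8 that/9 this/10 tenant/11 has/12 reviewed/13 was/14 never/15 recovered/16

13

The displaced element is "the report" (word 2).
It is linked across 2 clause boundaries (Ø → that).
It functions as the direct object of "reviewed", so the gap sits immediately after word 13 ("reviewed").
Base order: Nadia has insisted Liam confirmed that this tenant has reviewed the report.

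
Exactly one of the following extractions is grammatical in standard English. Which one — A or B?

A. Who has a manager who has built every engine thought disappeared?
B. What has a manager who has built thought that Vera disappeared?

In B, the wh-phrase is extracted from inside a complex-NP island (relative clause) (introduced by "who"), which blocks movement.
In A, the extraction path crosses only that-complement boundaries, which are transparent.
So A is grammatical.

A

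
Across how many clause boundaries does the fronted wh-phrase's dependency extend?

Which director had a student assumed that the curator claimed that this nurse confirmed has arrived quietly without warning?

"which director" is extracted from the subject of "arrived".
Boundaries crossed, outermost first: [that], [that], [Ø] — 3 in total.

3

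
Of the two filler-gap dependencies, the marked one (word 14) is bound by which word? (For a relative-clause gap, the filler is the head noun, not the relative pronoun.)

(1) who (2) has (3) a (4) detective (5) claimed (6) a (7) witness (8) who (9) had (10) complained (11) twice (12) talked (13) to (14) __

The marked gap is the object of the preposition "to" of "talked".
Its filler is the fronted wh-phrase "who", at word 1.
(The other dependency links word 7 to a gap after word 8.)

1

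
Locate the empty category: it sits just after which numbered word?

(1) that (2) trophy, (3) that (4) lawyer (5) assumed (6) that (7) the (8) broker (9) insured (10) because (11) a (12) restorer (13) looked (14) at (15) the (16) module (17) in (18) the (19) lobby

The displaced element is "that trophy" (word 2).
It is linked across 1 clause boundary (that).
It functions as the direct object of "insured", so the gap sits immediately after word 9 ("insured").
Base order: That lawyer assumed that the broker insured that trophy because a restorer looked at the module in the lobby.

9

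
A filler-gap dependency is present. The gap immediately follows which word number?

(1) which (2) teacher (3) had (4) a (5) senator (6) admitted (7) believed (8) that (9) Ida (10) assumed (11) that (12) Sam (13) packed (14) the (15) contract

The displaced element is "which teacher" (word 2).
It is linked across 1 clause boundary (Ø).
It functions as the subject of "believed", so the gap sits immediately after word 6 ("admitted").
Base order: A senator had admitted which teacher believed that Ida assumed that Sam packed the contract.

6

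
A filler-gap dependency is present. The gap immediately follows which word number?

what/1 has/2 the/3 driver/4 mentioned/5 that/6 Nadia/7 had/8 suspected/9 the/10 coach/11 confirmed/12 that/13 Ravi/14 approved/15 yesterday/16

The displaced element is "what" (word 1).
It is linked across 3 clause boundaries (that → Ø → that).
It functions as the direct object of "approved", so the gap sits immediately after word 15 ("approved").
Base order: The driver has mentioned that Nadia had suspected the coach confirmed that Ravi approved what yesterday.

15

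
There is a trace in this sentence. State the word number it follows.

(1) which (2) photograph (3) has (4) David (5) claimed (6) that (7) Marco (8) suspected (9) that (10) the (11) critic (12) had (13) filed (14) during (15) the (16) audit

13

The displaced element is "which photograph" (word 2).
It is linked across 2 clause boundaries (that → that).
It functions as the direct object of "filed", so the gap sits immediately after word 13 ("filed").
Base order: David has claimed that Marco suspected that the critic had filed which photograph during the audit.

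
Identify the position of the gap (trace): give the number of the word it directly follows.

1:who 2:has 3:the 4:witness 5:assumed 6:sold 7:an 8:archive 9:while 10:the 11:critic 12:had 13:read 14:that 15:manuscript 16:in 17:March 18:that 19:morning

5

The displaced element is "who" (word 1).
It is linked across 1 clause boundary (Ø).
It functions as the subject of "sold", so the gap sits immediately after word 5 ("assumed").
Base order: The witness has assumed that who sold an archive while the critic had read that manuscript in March that morning.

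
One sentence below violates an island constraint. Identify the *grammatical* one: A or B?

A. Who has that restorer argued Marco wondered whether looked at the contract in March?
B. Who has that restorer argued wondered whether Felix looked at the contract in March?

In A, the wh-phrase is extracted from inside a wh-island (introduced by "whether"), which blocks movement.
In B, the extraction path crosses only that-complement boundaries, which are transparent.
So B is grammatical.

B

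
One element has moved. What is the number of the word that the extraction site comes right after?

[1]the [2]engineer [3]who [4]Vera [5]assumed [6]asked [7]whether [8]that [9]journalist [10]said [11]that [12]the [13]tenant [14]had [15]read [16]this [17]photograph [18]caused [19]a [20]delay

The displaced element is "the engineer" (word 2).
It is linked across 1 clause boundary (Ø).
It functions as the subject of "asked", so the gap sits immediately after word 5 ("assumed").
Base order: Vera assumed that the engineer asked whether that journalist said that the tenant had read this photograph.

5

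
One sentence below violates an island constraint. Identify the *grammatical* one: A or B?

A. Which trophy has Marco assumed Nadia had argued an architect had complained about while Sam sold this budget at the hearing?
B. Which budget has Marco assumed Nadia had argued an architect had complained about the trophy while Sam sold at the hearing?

A

In B, the wh-phrase is extracted from inside an adjunct island (introduced by "while"), which blocks movement.
In A, the extraction path crosses only that-complement boundaries, which are transparent.
So A is grammatical.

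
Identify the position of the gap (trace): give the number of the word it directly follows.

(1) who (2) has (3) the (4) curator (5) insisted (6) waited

The displaced element is "who" (word 1).
It is linked across 1 clause boundary (Ø).
It functions as the subject of "waited", so the gap sits immediately after word 5 ("insisted").
Base order: The curator has insisted that who waited.

5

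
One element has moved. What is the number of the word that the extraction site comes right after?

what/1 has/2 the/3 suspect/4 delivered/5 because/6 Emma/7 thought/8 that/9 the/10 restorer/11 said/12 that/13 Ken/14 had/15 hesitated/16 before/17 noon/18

The displaced element is "what" (word 1).
It functions as the direct object of "delivered", so the gap sits immediately after word 5 ("delivered").
Base order: The suspect has delivered what because Emma thought that the restorer said that Ken had hesitated before noon.

5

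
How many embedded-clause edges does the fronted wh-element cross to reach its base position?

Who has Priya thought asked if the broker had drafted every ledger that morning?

1

"who" is extracted from the subject of "asked".
Boundaries crossed, outermost first: [Ø] — 1 in total.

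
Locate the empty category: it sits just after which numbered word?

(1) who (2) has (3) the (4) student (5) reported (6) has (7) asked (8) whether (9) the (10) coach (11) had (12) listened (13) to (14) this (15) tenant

5

The displaced element is "who" (word 1).
It is linked across 1 clause boundary (Ø).
It functions as the subject of "asked", so the gap sits immediately after word 5 ("reported").
Base order: The student has reported that who has asked whether the coach had listened to this tenant.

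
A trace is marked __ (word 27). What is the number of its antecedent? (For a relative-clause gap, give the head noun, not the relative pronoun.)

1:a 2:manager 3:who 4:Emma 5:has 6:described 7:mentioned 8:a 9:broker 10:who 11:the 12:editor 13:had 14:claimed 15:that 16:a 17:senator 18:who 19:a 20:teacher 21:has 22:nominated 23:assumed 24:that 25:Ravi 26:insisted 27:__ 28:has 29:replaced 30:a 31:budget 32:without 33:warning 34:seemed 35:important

The gap at 27 is the subject of "replaced", inside a relative clause.
The relative pronoun is "who" (word 10); it is bound by the head noun immediately before it.
Its filler is the head noun "broker", at word 9.

9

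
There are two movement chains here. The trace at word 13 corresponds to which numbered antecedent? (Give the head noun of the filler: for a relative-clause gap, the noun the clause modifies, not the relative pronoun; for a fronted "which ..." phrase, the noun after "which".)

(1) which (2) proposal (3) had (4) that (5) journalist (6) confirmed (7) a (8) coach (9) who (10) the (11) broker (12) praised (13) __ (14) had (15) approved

The marked gap is inside the relative clause, the direct object of "praised".
Its filler is the head noun "coach" (via "who"), at word 8.
(The other dependency links word 2 to a gap after word 15.)

8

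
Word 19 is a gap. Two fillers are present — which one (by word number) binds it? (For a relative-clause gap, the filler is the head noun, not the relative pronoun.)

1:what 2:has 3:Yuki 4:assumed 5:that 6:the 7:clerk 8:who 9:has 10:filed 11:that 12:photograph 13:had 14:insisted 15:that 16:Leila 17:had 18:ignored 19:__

1

The marked gap is the direct object of "ignored".
Its filler is the fronted wh-phrase "what", at word 1.
(The other dependency links word 7 to a gap after word 8.)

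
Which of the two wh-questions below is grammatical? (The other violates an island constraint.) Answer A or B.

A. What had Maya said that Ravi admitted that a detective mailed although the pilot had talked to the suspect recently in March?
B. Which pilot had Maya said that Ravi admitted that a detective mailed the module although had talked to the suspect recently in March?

In B, the wh-phrase is extracted from inside an adjunct island (introduced by "although"), which blocks movement.
In A, the extraction path crosses only that-complement boundaries, which are transparent.
So A is grammatical.

A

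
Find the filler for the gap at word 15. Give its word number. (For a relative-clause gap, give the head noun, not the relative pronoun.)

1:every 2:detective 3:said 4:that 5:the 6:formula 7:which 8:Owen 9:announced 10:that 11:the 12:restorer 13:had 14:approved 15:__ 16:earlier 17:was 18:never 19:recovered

6

The gap at 15 is the object of "approved", inside a relative clause.
The relative pronoun is "which" (word 7); it is bound by the head noun immediately before it.
Its filler is the head noun "formula", at word 6.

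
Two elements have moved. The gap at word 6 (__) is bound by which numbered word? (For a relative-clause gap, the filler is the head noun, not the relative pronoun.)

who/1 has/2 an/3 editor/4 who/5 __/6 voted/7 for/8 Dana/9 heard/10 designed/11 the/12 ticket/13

The marked gap is inside the relative clause, the subject of "voted".
Its filler is the head noun "editor" (via "who"), at word 4.
(The other dependency links word 1 to a gap after word 10.)

4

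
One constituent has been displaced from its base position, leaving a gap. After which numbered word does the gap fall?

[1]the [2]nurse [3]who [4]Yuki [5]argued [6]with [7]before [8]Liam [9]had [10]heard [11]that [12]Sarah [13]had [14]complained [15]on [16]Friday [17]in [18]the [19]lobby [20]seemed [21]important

The displaced element is "the nurse" (word 2).
It functions as the object of the preposition "with" of "argued", so the gap sits immediately after word 6 ("with").
Base order: Yuki argued with the nurse before Liam had heard that Sarah had complained on Friday in the lobby.

6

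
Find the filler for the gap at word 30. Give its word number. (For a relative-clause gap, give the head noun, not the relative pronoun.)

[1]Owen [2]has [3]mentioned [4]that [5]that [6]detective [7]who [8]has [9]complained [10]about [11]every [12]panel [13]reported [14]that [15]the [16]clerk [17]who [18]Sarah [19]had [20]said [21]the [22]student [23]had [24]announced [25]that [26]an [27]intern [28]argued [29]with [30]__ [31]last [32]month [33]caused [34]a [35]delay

The gap at 30 is the prepositional object of "argued", inside a relative clause.
The relative pronoun is "who" (word 17); it is bound by the head noun immediately before it.
Its filler is the head noun "clerk", at word 16.

16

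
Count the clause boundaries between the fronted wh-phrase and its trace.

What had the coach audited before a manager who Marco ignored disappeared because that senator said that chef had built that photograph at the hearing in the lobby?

0

"what" originates inside the matrix clause — no clause boundary is crossed.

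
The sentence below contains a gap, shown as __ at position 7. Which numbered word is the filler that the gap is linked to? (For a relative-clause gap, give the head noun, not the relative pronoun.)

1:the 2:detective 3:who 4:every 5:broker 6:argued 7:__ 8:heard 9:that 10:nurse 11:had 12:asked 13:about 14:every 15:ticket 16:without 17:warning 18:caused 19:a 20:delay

The gap at 7 is the subject of "heard", inside a relative clause.
The relative pronoun is "who" (word 3); it is bound by the head noun immediately before it.
Its filler is the head noun "detective", at word 2.

2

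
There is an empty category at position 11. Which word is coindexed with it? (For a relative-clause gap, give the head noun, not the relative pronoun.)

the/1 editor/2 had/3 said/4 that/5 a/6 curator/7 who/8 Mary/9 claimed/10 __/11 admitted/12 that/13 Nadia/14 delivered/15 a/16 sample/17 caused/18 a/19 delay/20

7

The gap at 11 is the subject of "admitted", inside a relative clause.
The relative pronoun is "who" (word 8); it is bound by the head noun immediately before it.
Its filler is the head noun "curator", at word 7.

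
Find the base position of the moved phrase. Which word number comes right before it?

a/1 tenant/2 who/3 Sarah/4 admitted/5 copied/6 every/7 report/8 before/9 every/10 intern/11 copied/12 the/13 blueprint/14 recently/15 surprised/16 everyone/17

The displaced element is "a tenant" (word 2).
It is linked across 1 clause boundary (Ø).
It functions as the subject of "copied", so the gap sits immediately after word 5 ("admitted").
Base order: Sarah admitted that a tenant copied every report before every intern copied the blueprint recently.

5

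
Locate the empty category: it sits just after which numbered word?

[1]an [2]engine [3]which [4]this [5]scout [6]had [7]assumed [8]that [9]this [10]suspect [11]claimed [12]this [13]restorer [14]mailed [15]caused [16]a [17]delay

14

The displaced element is "an engine" (word 2).
It is linked across 2 clause boundaries (that → Ø).
It functions as the direct object of "mailed", so the gap sits immediately after word 14 ("mailed").
Base order: This scout had assumed that this suspect claimed this restorer mailed an engine.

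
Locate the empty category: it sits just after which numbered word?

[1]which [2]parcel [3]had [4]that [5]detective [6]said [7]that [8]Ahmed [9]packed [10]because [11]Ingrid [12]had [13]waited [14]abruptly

The displaced element is "which parcel" (word 2).
It is linked across 1 clause boundary (that).
It functions as the direct object of "packed", so the gap sits immediately after word 9 ("packed").
Base order: That detective had said that Ahmed packed which parcel because Ingrid had waited abruptly.

9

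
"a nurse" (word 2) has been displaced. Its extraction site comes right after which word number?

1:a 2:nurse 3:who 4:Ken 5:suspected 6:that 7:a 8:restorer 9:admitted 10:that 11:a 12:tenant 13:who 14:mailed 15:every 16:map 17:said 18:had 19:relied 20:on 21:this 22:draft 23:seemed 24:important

17

The displaced element is "a nurse" (word 2).
It is linked across 3 clause boundaries (that → that → Ø).
It functions as the subject of "relied", so the gap sits immediately after word 17 ("said").
Base order: Ken suspected that a restorer admitted that a tenant who mailed every map said that a nurse had relied on this draft.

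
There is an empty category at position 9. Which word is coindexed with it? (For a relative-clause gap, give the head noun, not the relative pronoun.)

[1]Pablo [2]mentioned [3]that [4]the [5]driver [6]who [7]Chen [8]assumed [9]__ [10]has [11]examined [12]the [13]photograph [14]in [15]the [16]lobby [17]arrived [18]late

5

The gap at 9 is the subject of "examined", inside a relative clause.
The relative pronoun is "who" (word 6); it is bound by the head noun immediately before it.
Its filler is the head noun "driver", at word 5.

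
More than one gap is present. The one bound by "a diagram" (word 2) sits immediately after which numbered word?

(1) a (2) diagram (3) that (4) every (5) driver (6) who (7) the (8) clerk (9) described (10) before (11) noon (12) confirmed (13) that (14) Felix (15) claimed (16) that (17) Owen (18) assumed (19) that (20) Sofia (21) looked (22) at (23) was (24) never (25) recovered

The displaced element is "a diagram" (word 2).
It is linked across 3 clause boundaries (that → that → that).
It functions as the object of the preposition "at" of "looked", so the gap sits immediately after word 22 ("at").
Base order: Every driver who the clerk described before noon confirmed that Felix claimed that Owen assumed that Sofia looked at a diagram.

22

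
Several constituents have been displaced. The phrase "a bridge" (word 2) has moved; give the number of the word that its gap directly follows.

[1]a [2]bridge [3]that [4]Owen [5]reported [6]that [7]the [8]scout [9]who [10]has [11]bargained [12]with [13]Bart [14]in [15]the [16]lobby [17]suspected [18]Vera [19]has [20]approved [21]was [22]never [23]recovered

The displaced element is "a bridge" (word 2).
It is linked across 2 clause boundaries (that → Ø).
It functions as the direct object of "approved", so the gap sits immediately after word 20 ("approved").
Base order: Owen reported that the scout who has bargained with Bart in the lobby suspected Vera has approved a bridge.

20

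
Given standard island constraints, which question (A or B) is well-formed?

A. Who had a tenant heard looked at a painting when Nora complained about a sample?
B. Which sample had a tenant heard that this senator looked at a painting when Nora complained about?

A

In B, the wh-phrase is extracted from inside an adjunct island (introduced by "when"), which blocks movement.
In A, the extraction path crosses only that-complement boundaries, which are transparent.
So A is grammatical.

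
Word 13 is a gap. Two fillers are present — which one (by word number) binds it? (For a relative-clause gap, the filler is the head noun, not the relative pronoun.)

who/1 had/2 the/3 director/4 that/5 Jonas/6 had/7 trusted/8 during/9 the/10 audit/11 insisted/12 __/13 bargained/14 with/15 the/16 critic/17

1

The marked gap is the subject of "bargained".
Its filler is the fronted wh-phrase "who", at word 1.
(The other dependency links word 4 to a gap after word 8.)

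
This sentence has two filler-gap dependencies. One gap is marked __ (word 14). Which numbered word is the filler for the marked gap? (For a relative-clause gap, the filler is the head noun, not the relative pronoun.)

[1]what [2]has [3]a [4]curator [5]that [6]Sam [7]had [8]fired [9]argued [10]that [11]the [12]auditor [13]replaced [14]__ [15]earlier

The marked gap is the direct object of "replaced".
Its filler is the fronted wh-phrase "what", at word 1.
(The other dependency links word 4 to a gap after word 8.)

1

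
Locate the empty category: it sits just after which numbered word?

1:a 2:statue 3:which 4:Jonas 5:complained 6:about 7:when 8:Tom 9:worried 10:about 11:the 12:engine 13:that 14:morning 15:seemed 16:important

6

The displaced element is "a statue" (word 2).
It functions as the object of the preposition "about" of "complained", so the gap sits immediately after word 6 ("about").
Base order: Jonas complained about a statue when Tom worried about the engine that morning.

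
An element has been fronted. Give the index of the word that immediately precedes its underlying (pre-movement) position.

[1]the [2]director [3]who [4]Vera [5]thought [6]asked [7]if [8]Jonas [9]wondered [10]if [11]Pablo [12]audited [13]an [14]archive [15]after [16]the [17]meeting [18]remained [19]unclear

The displaced element is "the director" (word 2).
It is linked across 1 clause boundary (Ø).
It functions as the subject of "asked", so the gap sits immediately after word 5 ("thought").
Base order: Vera thought the director asked if Jonas wondered if Pablo audited an archive after the meeting.

5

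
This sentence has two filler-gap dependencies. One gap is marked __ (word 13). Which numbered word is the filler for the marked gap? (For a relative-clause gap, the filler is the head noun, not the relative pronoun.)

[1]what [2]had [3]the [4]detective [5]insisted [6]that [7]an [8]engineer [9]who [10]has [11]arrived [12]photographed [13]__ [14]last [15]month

1

The marked gap is the direct object of "photographed".
Its filler is the fronted wh-phrase "what", at word 1.
(The other dependency links word 8 to a gap after word 9.)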